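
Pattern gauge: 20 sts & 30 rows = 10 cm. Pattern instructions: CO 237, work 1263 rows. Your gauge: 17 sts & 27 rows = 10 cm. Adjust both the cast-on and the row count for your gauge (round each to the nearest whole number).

Cast on 201 stitches; work 1137 rows.

Stitches: 237 × 17/20 = 201.45 → 201.
Rows: 1263 × 27/30 = 1136.70 → 1137.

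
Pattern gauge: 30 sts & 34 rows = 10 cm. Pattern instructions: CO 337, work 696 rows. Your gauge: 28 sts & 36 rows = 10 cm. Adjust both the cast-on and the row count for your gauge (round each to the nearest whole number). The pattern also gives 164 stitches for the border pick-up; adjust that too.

Cast on 315 stitches; work 737 rows; border pick-up 153 stitches.

Stitches: 337 × 28/30 = 314.53 → 315.
Rows: 696 × 36/34 = 736.94 → 737.
border pick-up: 164 × 28/30 = 153.07 → 153.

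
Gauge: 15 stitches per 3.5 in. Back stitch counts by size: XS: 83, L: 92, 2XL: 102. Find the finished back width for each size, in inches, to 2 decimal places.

XS 19.37 inches; L 21.47 inches; 2XL 23.80 inches.

15/3.5 = 4.286 sts per in.
XS: 83 / 4.286 = 19.367 → 19.37 in.
L: 92 / 4.286 = 21.467 → 21.47 in.
2XL: 102 / 4.286 = 23.800 → 23.80 in.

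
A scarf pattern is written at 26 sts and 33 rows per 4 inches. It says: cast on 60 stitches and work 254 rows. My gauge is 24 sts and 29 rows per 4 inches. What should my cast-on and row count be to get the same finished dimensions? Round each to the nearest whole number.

Stitches: 60 × 24/26 = 55.38 → 55.
Rows: 254 × 29/33 = 223.21 → 223.

Cast on 55 stitches; work 223 rows.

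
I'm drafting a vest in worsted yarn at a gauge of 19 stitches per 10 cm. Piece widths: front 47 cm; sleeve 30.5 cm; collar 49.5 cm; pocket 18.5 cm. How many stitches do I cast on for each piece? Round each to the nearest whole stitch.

Rate = 19/10 = 1.9 sts per cm.
front: 47 × 1.9 = 89.30 → 89.
sleeve: 30.5 × 1.9 = 57.95 → 58.
collar: 49.5 × 1.9 = 94.05 → 94.
pocket: 18.5 × 1.9 = 35.15 → 35.

front 89; sleeve 58; collar 94; pocket 35.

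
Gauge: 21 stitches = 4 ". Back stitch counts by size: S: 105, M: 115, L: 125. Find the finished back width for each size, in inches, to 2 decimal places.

21/4 = 5.25 sts per in.
S: 105 / 5.25 = 20.000 → 20.00 in.
M: 115 / 5.25 = 21.905 → 21.90 in.
L: 125 / 5.25 = 23.810 → 23.81 in.

S 20.00 inches; M 21.90 inches; L 23.81 inches.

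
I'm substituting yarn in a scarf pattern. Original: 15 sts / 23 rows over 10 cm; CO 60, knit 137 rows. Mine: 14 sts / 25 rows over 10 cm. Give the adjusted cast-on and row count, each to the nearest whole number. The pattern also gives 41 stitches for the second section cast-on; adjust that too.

Cast on 56 stitches; work 149 rows; second section cast-on 38 stitches.

Stitches: 60 × 14/15 = 56.00 → 56.
Rows: 137 × 25/23 = 148.91 → 149.
second section cast-on: 41 × 14/15 = 38.27 → 38.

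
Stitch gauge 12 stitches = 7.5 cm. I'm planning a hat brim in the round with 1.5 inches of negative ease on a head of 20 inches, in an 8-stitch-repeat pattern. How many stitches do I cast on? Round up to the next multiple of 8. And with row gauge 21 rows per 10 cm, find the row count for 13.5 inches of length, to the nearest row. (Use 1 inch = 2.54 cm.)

Cast on 80 stitches; work 72 rows.

Finished = 20 − 1.5 = 18.5 inches.
18.5 inches × 2.54 = 46.99 cm.
12/7.5 = 1.6 sts per cm; 46.99 × 1.6 = 75.18 sts.
Next multiple of 8 → 80.
13.5 inches = 34.29 cm; × 2.1 = 72.01 → 72 rows.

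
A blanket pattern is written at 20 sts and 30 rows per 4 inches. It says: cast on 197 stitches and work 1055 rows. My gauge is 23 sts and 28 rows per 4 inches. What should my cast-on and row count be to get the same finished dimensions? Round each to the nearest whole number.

Stitches: 197 × 23/20 = 226.55 → 227.
Rows: 1055 × 28/30 = 984.67 → 985.

Cast on 227 stitches; work 985 rows.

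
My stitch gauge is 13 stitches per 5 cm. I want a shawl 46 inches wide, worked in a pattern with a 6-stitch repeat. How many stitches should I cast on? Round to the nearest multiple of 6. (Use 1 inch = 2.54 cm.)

CO 306 sts.

46 in = 46 × 2.54 = 116.84 cm.
13 / 5 = 2.6 sts/cm.
116.84 × 2.6 = 303.78 sts.
→ 306.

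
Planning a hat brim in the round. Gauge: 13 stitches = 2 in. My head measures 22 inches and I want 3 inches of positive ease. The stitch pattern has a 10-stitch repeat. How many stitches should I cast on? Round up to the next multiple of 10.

Cast on 170 stitches.

Finished = 22 + 3 = 25 inches.
13 / 2 = 6.5 sts/in.
25 × 6.5 = 162.50 sts.
Next multiple of 10: 170.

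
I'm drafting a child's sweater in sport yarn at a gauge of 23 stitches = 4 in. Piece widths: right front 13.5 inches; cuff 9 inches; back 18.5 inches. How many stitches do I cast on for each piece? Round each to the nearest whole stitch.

right front 78; cuff 52; back 106.

Rate = 23/4 = 5.75 sts per in.
right front: 13.5 × 5.75 = 77.62 → 78.
cuff: 9 × 5.75 = 51.75 → 52.
back: 18.5 × 5.75 = 106.38 → 106.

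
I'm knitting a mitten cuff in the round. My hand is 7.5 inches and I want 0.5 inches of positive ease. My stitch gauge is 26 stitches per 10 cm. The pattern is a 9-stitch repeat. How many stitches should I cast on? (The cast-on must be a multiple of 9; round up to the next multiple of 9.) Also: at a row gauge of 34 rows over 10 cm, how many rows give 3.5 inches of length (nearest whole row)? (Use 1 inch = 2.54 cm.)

Finished = 7.5 + 0.5 = 8 inches.
8 inches × 2.54 = 20.32 cm.
26/10 = 2.6 sts per cm; 20.32 × 2.6 = 52.83 sts.
Next multiple of 9 → 54.
3.5 inches = 8.89 cm; × 3.4 = 30.23 → 30 rows.

Cast on 54 stitches; work 30 rows.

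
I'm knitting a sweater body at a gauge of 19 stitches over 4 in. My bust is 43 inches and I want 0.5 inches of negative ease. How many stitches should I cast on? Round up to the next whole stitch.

Cast on 202 stitches.

Finished = 43 − 0.5 = 42.5 in.
19 / 4 = 4.75 sts per inch.
42.50 × 4.75 = 201.88 sts.
→ 202 sts.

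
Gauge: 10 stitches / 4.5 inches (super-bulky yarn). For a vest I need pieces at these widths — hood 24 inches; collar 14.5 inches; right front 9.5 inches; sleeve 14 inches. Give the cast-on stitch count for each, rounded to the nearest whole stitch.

hood 53; collar 32; right front 21; sleeve 31.

Rate = 10/4.5 = 2.222 sts per in.
hood: 24 × 2.222 = 53.33 → 53.
collar: 14.5 × 2.222 = 32.22 → 32.
right front: 9.5 × 2.222 = 21.11 → 21.
sleeve: 14 × 2.222 = 31.11 → 31.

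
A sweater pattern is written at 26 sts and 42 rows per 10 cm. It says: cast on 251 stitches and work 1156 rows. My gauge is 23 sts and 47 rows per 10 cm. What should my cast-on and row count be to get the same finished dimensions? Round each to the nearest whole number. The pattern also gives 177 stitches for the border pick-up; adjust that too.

Cast on 222 stitches; work 1294 rows; border pick-up 157 stitches.

Stitches: 251 × 23/26 = 222.04 → 222.
Rows: 1156 × 47/42 = 1293.62 → 1294.
border pick-up: 177 × 23/26 = 156.58 → 157.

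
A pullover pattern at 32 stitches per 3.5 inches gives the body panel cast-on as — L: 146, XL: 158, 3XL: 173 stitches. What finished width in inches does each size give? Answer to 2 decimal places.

L 15.97 inches; XL 17.28 inches; 3XL 18.92 inches.

32/3.5 = 9.143 sts per in.
L: 146 / 9.143 = 15.969 → 15.97 in.
XL: 158 / 9.143 = 17.281 → 17.28 in.
3XL: 173 / 9.143 = 18.922 → 18.92 in.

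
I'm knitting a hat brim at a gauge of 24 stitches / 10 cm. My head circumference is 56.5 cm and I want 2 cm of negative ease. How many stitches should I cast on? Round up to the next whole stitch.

Finished = 56.5 − 2 = 54.5 cm.
24 / 10 = 2.4 sts per cm.
54.50 × 2.4 = 130.80 sts.
→ 131 sts.

CO 131 sts.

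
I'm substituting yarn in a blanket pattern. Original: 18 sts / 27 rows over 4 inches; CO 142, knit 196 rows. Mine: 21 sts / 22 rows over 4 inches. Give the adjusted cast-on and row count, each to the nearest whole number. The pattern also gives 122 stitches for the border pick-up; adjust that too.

Stitches: 142 × 21/18 = 165.67 → 166.
Rows: 196 × 22/27 = 159.70 → 160.
border pick-up: 122 × 21/18 = 142.33 → 142.

Cast on 166 stitches; work 160 rows; border pick-up 142 stitches.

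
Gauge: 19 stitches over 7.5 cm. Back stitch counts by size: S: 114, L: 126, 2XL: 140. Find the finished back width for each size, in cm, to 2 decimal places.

S 45.00 cm; L 49.74 cm; 2XL 55.26 cm.

19/7.5 = 2.533 sts per cm.
S: 114 / 2.533 = 45.000 → 45.00 cm.
L: 126 / 2.533 = 49.737 → 49.74 cm.
2XL: 140 / 2.533 = 55.263 → 55.26 cm.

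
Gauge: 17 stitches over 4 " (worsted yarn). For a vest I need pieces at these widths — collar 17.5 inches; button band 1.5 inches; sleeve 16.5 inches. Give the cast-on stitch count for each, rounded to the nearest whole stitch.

Rate = 17/4 = 4.25 sts per in.
collar: 17.5 × 4.25 = 74.38 → 74.
button band: 1.5 × 4.25 = 6.38 → 6.
sleeve: 16.5 × 4.25 = 70.12 → 70.

collar 74; button band 6; sleeve 70.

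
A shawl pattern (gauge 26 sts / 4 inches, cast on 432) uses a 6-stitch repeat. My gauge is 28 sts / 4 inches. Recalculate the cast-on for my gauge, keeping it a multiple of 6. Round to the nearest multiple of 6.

Cast on 468 stitches.

432 × 28 / 26 = 465.23.
Nearest multiple of 6: 468.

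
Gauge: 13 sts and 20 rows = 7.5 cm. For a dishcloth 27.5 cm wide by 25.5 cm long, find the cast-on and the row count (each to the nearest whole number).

Stitch gauge = 13/7.5 = 1.733 sts/cm; 27.5 × 1.733 = 47.67 → 48 sts.
Row gauge = 20/7.5 = 2.667 rows/cm; 25.5 × 2.667 = 68.00 → 68 rows.

Cast on 48 stitches and work 68 rows.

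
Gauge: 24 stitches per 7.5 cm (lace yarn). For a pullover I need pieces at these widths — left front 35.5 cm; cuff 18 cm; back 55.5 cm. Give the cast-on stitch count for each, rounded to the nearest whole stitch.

Rate = 24/7.5 = 3.2 sts per cm.
left front: 35.5 × 3.2 = 113.60 → 114.
cuff: 18 × 3.2 = 57.60 → 58.
back: 55.5 × 3.2 = 177.60 → 178.

left front 114; cuff 58; back 178.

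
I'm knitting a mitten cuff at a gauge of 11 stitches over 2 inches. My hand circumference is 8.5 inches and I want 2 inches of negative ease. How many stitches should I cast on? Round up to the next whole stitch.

CO 36 sts.

Finished = 8.5 − 2 = 6.5 in.
11 / 2 = 5.5 sts per inch.
6.50 × 5.5 = 35.75 sts.
→ 36 sts.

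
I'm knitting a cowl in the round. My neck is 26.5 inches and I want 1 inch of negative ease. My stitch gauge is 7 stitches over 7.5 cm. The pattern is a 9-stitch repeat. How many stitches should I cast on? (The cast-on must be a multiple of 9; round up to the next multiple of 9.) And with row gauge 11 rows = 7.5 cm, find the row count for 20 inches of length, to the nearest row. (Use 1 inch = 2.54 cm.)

Finished = 26.5 − 1 = 25.5 inches.
25.5 inches × 2.54 = 64.77 cm.
7/7.5 = 0.933 sts per cm; 64.77 × 0.933 = 60.45 sts.
Next multiple of 9 → 63.
20 inches = 50.80 cm; × 1.467 = 74.51 → 75 rows.

Cast on 63 stitches; work 75 rows.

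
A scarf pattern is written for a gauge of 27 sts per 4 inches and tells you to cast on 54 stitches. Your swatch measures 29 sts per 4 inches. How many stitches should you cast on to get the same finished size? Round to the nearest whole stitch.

Cast on 58 stitches.

Scale factor = 29 / 27 = 1.074.
54 × 29 / 27 = 58.00 sts.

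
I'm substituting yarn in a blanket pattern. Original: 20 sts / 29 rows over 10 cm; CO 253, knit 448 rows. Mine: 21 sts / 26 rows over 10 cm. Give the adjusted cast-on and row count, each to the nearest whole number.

Cast on 266 stitches; work 402 rows.

Stitches: 253 × 21/20 = 265.65 → 266.
Rows: 448 × 26/29 = 401.66 → 402.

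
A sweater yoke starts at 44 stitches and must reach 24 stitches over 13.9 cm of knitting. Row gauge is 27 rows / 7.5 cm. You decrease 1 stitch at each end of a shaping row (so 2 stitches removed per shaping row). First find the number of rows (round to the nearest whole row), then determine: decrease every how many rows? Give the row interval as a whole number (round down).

Rows = 13.9 × 3.6 = 50.0 → 50 rows.
Stitches to remove: 20 → 10 shaping rows (at 2 st each).
50 / 10 = 5.00 → every 5 rows.

Decrease every 5th row.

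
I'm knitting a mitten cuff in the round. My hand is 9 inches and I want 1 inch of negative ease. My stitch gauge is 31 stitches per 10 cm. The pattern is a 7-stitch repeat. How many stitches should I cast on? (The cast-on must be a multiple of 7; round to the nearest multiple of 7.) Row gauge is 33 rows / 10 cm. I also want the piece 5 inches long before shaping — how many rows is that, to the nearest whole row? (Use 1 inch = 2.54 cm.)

Finished = 9 − 1 = 8 inches.
8 inches × 2.54 = 20.32 cm.
31/10 = 3.1 sts per cm; 20.32 × 3.1 = 62.99 sts.
Nearest multiple of 7 → 63.
5 inches = 12.70 cm; × 3.3 = 41.91 → 42 rows.

Cast on 63 stitches; work 42 rows.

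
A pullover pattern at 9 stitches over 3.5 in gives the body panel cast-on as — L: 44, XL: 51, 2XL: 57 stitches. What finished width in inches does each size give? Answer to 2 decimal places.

L 17.11 inches; XL 19.83 inches; 2XL 22.17 inches.

9/3.5 = 2.571 sts per in.
L: 44 / 2.571 = 17.111 → 17.11 in.
XL: 51 / 2.571 = 19.833 → 19.83 in.
2XL: 57 / 2.571 = 22.167 → 22.17 in.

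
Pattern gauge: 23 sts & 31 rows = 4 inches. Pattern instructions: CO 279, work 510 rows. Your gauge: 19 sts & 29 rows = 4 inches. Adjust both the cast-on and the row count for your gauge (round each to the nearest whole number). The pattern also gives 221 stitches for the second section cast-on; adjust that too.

Cast on 230 stitches; work 477 rows; second section cast-on 183 stitches.

Stitches: 279 × 19/23 = 230.48 → 230.
Rows: 510 × 29/31 = 477.10 → 477.
second section cast-on: 221 × 19/23 = 182.57 → 183.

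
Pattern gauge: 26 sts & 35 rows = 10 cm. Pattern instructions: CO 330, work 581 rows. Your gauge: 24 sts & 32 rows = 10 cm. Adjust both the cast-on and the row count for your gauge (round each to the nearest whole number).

Cast on 305 stitches; work 531 rows.

Stitches: 330 × 24/26 = 304.62 → 305.
Rows: 581 × 32/35 = 531.20 → 531.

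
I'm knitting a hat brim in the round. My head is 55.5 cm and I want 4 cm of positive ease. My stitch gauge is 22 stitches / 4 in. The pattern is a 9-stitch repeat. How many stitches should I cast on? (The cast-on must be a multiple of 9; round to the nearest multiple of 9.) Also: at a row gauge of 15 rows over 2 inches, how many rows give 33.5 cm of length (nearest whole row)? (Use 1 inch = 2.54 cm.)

Cast on 126 stitches; work 99 rows.

Finished = 55.5 + 4 = 59.5 cm.
59.5 cm × 1/2.54 = 23.43 inches.
22/4 = 5.5 sts per in; 23.43 × 5.5 = 128.84 sts.
Nearest multiple of 9 → 126.
33.5 cm = 13.19 inches; × 7.5 = 98.92 → 99 rows.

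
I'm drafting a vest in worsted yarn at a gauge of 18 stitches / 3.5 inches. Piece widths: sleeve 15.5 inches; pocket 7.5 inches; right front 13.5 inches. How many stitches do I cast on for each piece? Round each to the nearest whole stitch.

sleeve 80; pocket 39; right front 69.

Rate = 18/3.5 = 5.143 sts per in.
sleeve: 15.5 × 5.143 = 79.71 → 80.
pocket: 7.5 × 5.143 = 38.57 → 39.
right front: 13.5 × 5.143 = 69.43 → 69.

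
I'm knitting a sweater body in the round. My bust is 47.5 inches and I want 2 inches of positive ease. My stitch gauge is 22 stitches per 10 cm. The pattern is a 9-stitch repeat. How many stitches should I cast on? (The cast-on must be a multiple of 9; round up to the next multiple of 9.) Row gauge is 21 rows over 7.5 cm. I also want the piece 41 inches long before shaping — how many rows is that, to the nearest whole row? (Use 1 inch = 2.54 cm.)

Finished = 47.5 + 2 = 49.5 inches.
49.5 inches × 2.54 = 125.73 cm.
22/10 = 2.2 sts per cm; 125.73 × 2.2 = 276.61 sts.
Next multiple of 9 → 279.
41 inches = 104.14 cm; × 2.8 = 291.59 → 292 rows.

Cast on 279 stitches; work 292 rows.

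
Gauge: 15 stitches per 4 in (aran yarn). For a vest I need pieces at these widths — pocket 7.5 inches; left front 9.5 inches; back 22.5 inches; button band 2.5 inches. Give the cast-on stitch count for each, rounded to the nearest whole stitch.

Rate = 15/4 = 3.75 sts per in.
pocket: 7.5 × 3.75 = 28.12 → 28.
left front: 9.5 × 3.75 = 35.62 → 36.
back: 22.5 × 3.75 = 84.38 → 84.
button band: 2.5 × 3.75 = 9.38 → 9.

pocket 28; left front 36; back 84; button band 9.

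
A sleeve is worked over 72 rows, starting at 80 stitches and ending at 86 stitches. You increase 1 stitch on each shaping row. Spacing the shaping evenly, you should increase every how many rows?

Stitches to add: |86 − 80| = 6.
Shaping rows needed: 6 / 1 = 6.
72 rows / 6 = every 12 rows.

Increase every 12th row.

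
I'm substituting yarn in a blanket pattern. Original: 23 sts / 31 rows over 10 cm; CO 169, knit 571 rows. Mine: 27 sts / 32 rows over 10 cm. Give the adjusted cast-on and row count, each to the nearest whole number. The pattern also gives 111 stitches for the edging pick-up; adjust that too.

Cast on 198 stitches; work 589 rows; edging pick-up 130 stitches.

Stitches: 169 × 27/23 = 198.39 → 198.
Rows: 571 × 32/31 = 589.42 → 589.
edging pick-up: 111 × 27/23 = 130.30 → 130.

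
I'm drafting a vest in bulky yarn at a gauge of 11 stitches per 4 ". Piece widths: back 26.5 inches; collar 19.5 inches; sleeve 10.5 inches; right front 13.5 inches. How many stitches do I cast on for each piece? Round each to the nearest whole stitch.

Rate = 11/4 = 2.75 sts per in.
back: 26.5 × 2.75 = 72.88 → 73.
collar: 19.5 × 2.75 = 53.62 → 54.
sleeve: 10.5 × 2.75 = 28.88 → 29.
right front: 13.5 × 2.75 = 37.12 → 37.

back 73; collar 54; sleeve 29; right front 37.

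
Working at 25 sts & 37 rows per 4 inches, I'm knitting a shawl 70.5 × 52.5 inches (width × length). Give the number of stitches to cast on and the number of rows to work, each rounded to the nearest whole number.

Cast on 441 stitches and work 486 rows.

Stitch gauge = 25/4 = 6.25 sts/in; 70.5 × 6.25 = 440.62 → 441 sts.
Row gauge = 37/4 = 9.25 rows/in; 52.5 × 9.25 = 485.62 → 486 rows.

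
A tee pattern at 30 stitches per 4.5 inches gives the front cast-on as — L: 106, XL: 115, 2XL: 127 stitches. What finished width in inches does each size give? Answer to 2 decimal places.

L 15.90 inches; XL 17.25 inches; 2XL 19.05 inches.

30/4.5 = 6.667 sts per in.
L: 106 / 6.667 = 15.900 → 15.90 in.
XL: 115 / 6.667 = 17.250 → 17.25 in.
2XL: 127 / 6.667 = 19.050 → 19.05 in.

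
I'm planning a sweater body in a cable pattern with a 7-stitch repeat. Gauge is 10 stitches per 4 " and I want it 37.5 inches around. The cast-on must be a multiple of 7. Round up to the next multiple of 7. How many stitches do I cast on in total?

Cast on 98 stitches.

10 / 4 = 2.5 sts per inch.
37.5 × 2.5 = 93.75 sts.
Next multiple of 7: 98.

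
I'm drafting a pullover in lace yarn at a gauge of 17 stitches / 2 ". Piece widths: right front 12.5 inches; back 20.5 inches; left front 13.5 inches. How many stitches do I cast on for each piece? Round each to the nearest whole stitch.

Rate = 17/2 = 8.5 sts per in.
right front: 12.5 × 8.5 = 106.25 → 106.
back: 20.5 × 8.5 = 174.25 → 174.
left front: 13.5 × 8.5 = 114.75 → 115.

right front 106; back 174; left front 115.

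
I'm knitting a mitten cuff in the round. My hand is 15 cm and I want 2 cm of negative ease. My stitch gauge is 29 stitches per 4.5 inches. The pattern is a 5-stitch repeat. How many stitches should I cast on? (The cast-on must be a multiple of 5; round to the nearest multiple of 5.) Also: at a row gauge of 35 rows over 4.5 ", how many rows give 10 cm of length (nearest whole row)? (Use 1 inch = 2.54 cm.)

Finished = 15 − 2 = 13 cm.
13 cm × 1/2.54 = 5.12 inches.
29/4.5 = 6.444 sts per in; 5.12 × 6.444 = 32.98 sts.
Nearest multiple of 5 → 35.
10 cm = 3.94 inches; × 7.778 = 30.62 → 31 rows.

Cast on 35 stitches; work 31 rows.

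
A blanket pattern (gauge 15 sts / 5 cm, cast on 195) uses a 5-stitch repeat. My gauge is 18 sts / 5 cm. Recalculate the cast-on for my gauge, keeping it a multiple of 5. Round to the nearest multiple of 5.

Cast on 235 stitches.

195 × 18 / 15 = 234.00.
Nearest multiple of 5: 235.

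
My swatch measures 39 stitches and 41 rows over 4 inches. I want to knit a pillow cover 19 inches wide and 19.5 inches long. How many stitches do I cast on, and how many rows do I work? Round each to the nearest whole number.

Stitch gauge = 39/4 = 9.75 sts/in; 19 × 9.75 = 185.25 → 185 sts.
Row gauge = 41/4 = 10.25 rows/in; 19.5 × 10.25 = 199.88 → 200 rows.

Cast on 185 stitches and work 200 rows.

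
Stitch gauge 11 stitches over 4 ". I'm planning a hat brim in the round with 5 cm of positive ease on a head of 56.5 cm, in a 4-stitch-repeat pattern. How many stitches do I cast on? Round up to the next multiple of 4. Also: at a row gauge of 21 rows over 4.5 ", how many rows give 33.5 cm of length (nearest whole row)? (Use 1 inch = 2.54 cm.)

Finished = 56.5 + 5 = 61.5 cm.
61.5 cm × 1/2.54 = 24.21 inches.
11/4 = 2.75 sts per in; 24.21 × 2.75 = 66.58 sts.
Next multiple of 4 → 68.
33.5 cm = 13.19 inches; × 4.667 = 61.55 → 62 rows.

Cast on 68 stitches; work 62 rows.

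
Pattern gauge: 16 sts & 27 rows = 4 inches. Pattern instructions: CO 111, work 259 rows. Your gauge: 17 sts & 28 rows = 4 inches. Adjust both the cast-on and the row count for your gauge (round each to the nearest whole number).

Stitches: 111 × 17/16 = 117.94 → 118.
Rows: 259 × 28/27 = 268.59 → 269.

Cast on 118 stitches; work 269 rows.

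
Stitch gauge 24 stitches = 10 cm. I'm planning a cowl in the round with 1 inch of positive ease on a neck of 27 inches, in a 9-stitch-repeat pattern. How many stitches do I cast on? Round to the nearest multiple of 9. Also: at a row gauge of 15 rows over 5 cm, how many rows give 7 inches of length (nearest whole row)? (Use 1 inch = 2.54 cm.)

Finished = 27 + 1 = 28 inches.
28 inches × 2.54 = 71.12 cm.
24/10 = 2.4 sts per cm; 71.12 × 2.4 = 170.69 sts.
Nearest multiple of 9 → 171.
7 inches = 17.78 cm; × 3 = 53.34 → 53 rows.

Cast on 171 stitches; work 53 rows.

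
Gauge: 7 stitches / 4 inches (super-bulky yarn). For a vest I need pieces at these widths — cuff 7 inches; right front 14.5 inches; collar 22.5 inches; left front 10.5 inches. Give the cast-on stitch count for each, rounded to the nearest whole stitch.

Rate = 7/4 = 1.75 sts per in.
cuff: 7 × 1.75 = 12.25 → 12.
right front: 14.5 × 1.75 = 25.38 → 25.
collar: 22.5 × 1.75 = 39.38 → 39.
left front: 10.5 × 1.75 = 18.38 → 18.

cuff 12; right front 25; collar 39; left front 18.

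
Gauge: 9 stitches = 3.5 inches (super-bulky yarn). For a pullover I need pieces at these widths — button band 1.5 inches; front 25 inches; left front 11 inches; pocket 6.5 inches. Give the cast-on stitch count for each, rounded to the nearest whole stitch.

Rate = 9/3.5 = 2.571 sts per in.
button band: 1.5 × 2.571 = 3.86 → 4.
front: 25 × 2.571 = 64.29 → 64.
left front: 11 × 2.571 = 28.29 → 28.
pocket: 6.5 × 2.571 = 16.71 → 17.

button band 4; front 64; left front 28; pocket 17.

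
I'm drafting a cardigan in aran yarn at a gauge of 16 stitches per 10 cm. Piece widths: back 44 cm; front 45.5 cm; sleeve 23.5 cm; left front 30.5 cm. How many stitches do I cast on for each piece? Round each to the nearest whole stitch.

back 70; front 73; sleeve 38; left front 49.

Rate = 16/10 = 1.6 sts per cm.
back: 44 × 1.6 = 70.40 → 70.
front: 45.5 × 1.6 = 72.80 → 73.
sleeve: 23.5 × 1.6 = 37.60 → 38.
left front: 30.5 × 1.6 = 48.80 → 49.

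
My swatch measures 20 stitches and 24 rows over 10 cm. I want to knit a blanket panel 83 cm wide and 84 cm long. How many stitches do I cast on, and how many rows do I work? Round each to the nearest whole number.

Stitch gauge = 20/10 = 2 sts/cm; 83 × 2 = 166.00 → 166 sts.
Row gauge = 24/10 = 2.4 rows/cm; 84 × 2.4 = 201.60 → 202 rows.

Cast on 166 stitches and work 202 rows.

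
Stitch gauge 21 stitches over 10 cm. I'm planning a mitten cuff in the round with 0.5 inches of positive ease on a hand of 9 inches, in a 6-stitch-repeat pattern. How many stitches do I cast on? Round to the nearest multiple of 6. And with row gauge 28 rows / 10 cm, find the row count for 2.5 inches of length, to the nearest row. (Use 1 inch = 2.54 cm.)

Finished = 9 + 0.5 = 9.5 inches.
9.5 inches × 2.54 = 24.13 cm.
21/10 = 2.1 sts per cm; 24.13 × 2.1 = 50.67 sts.
Nearest multiple of 6 → 48.
2.5 inches = 6.35 cm; × 2.8 = 17.78 → 18 rows.

Cast on 48 stitches; work 18 rows.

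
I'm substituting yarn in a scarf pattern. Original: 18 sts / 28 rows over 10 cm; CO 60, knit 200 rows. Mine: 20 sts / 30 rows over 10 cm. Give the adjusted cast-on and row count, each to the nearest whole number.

Stitches: 60 × 20/18 = 66.67 → 67.
Rows: 200 × 30/28 = 214.29 → 214.

Cast on 67 stitches; work 214 rows.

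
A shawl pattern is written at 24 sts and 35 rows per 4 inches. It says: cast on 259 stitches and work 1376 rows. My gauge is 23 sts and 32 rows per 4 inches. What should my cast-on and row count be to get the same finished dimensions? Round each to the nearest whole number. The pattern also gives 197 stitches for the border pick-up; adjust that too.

Stitches: 259 × 23/24 = 248.21 → 248.
Rows: 1376 × 32/35 = 1258.06 → 1258.
border pick-up: 197 × 23/24 = 188.79 → 189.

Cast on 248 stitches; work 1258 rows; border pick-up 189 stitches.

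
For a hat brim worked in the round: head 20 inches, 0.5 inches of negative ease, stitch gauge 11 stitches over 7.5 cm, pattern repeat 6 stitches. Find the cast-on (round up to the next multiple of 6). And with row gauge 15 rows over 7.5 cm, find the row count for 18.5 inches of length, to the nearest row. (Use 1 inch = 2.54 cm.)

Cast on 78 stitches; work 94 rows.

Finished = 20 − 0.5 = 19.5 inches.
19.5 inches × 2.54 = 49.53 cm.
11/7.5 = 1.467 sts per cm; 49.53 × 1.467 = 72.64 sts.
Next multiple of 6 → 78.
18.5 inches = 46.99 cm; × 2 = 93.98 → 94 rows.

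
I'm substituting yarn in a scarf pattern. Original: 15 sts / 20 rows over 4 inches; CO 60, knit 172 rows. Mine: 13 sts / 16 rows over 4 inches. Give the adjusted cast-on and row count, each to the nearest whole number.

Cast on 52 stitches; work 138 rows.

Stitches: 60 × 13/15 = 52.00 → 52.
Rows: 172 × 16/20 = 137.60 → 138.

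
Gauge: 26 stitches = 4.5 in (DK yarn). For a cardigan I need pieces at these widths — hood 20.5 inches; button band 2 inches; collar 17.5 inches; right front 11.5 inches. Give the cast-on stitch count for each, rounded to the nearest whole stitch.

hood 118; button band 12; collar 101; right front 66.

Rate = 26/4.5 = 5.778 sts per in.
hood: 20.5 × 5.778 = 118.44 → 118.
button band: 2 × 5.778 = 11.56 → 12.
collar: 17.5 × 5.778 = 101.11 → 101.
right front: 11.5 × 5.778 = 66.44 → 66.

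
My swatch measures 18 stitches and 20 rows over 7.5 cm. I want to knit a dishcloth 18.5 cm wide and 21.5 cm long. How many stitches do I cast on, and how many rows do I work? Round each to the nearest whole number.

Cast on 44 stitches and work 57 rows.

Stitch gauge = 18/7.5 = 2.4 sts/cm; 18.5 × 2.4 = 44.40 → 44 sts.
Row gauge = 20/7.5 = 2.667 rows/cm; 21.5 × 2.667 = 57.33 → 57 rows.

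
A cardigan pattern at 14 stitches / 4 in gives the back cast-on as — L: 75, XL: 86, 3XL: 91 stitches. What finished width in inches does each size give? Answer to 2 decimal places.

L 21.43 inches; XL 24.57 inches; 3XL 26.00 inches.

14/4 = 3.5 sts per in.
L: 75 / 3.5 = 21.429 → 21.43 in.
XL: 86 / 3.5 = 24.571 → 24.57 in.
3XL: 91 / 3.5 = 26.000 → 26.00 in.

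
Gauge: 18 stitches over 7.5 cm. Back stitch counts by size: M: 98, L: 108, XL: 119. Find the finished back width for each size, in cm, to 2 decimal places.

M 40.83 cm; L 45.00 cm; XL 49.58 cm.

18/7.5 = 2.4 sts per cm.
M: 98 / 2.4 = 40.833 → 40.83 cm.
L: 108 / 2.4 = 45.000 → 45.00 cm.
XL: 119 / 2.4 = 49.583 → 49.58 cm.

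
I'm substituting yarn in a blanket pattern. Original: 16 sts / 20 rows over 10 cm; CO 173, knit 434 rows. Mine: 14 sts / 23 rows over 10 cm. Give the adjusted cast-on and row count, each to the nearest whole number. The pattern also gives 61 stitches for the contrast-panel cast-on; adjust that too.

Cast on 151 stitches; work 499 rows; contrast-panel cast-on 53 stitches.

Stitches: 173 × 14/16 = 151.38 → 151.
Rows: 434 × 23/20 = 499.10 → 499.
contrast-panel cast-on: 61 × 14/16 = 53.38 → 53.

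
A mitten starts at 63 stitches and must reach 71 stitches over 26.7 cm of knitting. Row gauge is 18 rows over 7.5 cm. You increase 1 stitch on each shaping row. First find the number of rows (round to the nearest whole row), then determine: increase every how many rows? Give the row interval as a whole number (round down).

Rows = 26.7 × 2.4 = 64.1 → 64 rows.
Stitches to add: 8 → 8 shaping rows (at 1 st each).
64 / 8 = 8.00 → every 8 rows.

Increase every 8th row.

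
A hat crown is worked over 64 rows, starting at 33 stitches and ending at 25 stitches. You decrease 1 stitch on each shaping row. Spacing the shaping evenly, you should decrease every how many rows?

Decrease every 8th row.

Stitches to remove: |25 − 33| = 8.
Shaping rows needed: 8 / 1 = 8.
64 rows / 8 = every 8 rows.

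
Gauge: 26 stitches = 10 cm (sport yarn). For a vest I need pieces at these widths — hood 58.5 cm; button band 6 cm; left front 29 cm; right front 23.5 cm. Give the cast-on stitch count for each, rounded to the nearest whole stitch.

Rate = 26/10 = 2.6 sts per cm.
hood: 58.5 × 2.6 = 152.10 → 152.
button band: 6 × 2.6 = 15.60 → 16.
left front: 29 × 2.6 = 75.40 → 75.
right front: 23.5 × 2.6 = 61.10 → 61.

hood 152; button band 16; left front 75; right front 61.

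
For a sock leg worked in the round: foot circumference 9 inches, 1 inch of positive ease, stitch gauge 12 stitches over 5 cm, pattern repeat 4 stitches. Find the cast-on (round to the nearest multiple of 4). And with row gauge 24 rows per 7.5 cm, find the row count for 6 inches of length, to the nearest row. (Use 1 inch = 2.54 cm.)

Cast on 60 stitches; work 49 rows.

Finished = 9 + 1 = 10 inches.
10 inches × 2.54 = 25.40 cm.
12/5 = 2.4 sts per cm; 25.40 × 2.4 = 60.96 sts.
Nearest multiple of 4 → 60.
6 inches = 15.24 cm; × 3.2 = 48.77 → 49 rows.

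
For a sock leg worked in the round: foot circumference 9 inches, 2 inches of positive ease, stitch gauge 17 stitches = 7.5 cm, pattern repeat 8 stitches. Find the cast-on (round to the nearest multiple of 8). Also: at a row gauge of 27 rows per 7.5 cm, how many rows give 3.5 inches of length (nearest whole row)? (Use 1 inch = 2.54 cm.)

Cast on 64 stitches; work 32 rows.

Finished = 9 + 2 = 11 inches.
11 inches × 2.54 = 27.94 cm.
17/7.5 = 2.267 sts per cm; 27.94 × 2.267 = 63.33 sts.
Nearest multiple of 8 → 64.
3.5 inches = 8.89 cm; × 3.6 = 32.00 → 32 rows.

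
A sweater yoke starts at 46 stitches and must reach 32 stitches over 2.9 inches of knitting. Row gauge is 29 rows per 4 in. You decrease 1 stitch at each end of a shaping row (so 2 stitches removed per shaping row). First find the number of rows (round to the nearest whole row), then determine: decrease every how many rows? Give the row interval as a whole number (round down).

Decrease every 3rd row.

Rows = 2.9 × 7.25 = 21.0 → 21 rows.
Stitches to remove: 14 → 7 shaping rows (at 2 st each).
21 / 7 = 3.00 → every 3 rows.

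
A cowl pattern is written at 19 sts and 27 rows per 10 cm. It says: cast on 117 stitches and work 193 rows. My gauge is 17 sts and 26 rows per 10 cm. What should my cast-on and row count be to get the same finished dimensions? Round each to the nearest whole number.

Stitches: 117 × 17/19 = 104.68 → 105.
Rows: 193 × 26/27 = 185.85 → 186.

Cast on 105 stitches; work 186 rows.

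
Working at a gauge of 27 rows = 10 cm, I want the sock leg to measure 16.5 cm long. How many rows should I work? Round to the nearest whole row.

45 rows.

27 rows / 10 cm = 2.7 rows per cm.
16.5 × 2.7 = 44.55 rows.
Round to nearest → 45.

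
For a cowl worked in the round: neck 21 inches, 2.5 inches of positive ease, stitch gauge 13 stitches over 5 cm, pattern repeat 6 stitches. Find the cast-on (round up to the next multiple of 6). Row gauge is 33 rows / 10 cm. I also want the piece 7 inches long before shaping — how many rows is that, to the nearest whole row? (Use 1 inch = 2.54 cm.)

Finished = 21 + 2.5 = 23.5 inches.
23.5 inches × 2.54 = 59.69 cm.
13/5 = 2.6 sts per cm; 59.69 × 2.6 = 155.19 sts.
Next multiple of 6 → 156.
7 inches = 17.78 cm; × 3.3 = 58.67 → 59 rows.

Cast on 156 stitches; work 59 rows.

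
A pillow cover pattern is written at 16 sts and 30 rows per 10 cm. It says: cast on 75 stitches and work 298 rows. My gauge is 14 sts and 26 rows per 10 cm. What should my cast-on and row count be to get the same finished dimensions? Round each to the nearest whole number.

Cast on 66 stitches; work 258 rows.

Stitches: 75 × 14/16 = 65.62 → 66.
Rows: 298 × 26/30 = 258.27 → 258.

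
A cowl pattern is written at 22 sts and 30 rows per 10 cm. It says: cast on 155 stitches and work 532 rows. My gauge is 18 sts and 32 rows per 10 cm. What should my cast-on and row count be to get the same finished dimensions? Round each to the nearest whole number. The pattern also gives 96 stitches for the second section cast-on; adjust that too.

Cast on 127 stitches; work 567 rows; second section cast-on 79 stitches.

Stitches: 155 × 18/22 = 126.82 → 127.
Rows: 532 × 32/30 = 567.47 → 567.
second section cast-on: 96 × 18/22 = 78.55 → 79.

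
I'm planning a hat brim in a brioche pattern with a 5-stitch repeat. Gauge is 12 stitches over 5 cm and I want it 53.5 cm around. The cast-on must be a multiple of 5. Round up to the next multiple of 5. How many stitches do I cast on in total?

130 stitches.

12 / 5 = 2.4 sts per cm.
53.5 × 2.4 = 128.40 sts.
Next multiple of 5: 130.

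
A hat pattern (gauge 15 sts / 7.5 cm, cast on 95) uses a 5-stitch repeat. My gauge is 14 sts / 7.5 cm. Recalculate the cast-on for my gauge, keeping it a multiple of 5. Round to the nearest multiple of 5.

95 × 14 / 15 = 88.67.
Nearest multiple of 5: 90.

CO 90 sts.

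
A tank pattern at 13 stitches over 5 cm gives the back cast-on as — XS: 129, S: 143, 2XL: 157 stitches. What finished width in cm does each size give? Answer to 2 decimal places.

XS 49.62 cm; S 55.00 cm; 2XL 60.38 cm.

13/5 = 2.6 sts per cm.
XS: 129 / 2.6 = 49.615 → 49.62 cm.
S: 143 / 2.6 = 55.000 → 55.00 cm.
2XL: 157 / 2.6 = 60.385 → 60.38 cm.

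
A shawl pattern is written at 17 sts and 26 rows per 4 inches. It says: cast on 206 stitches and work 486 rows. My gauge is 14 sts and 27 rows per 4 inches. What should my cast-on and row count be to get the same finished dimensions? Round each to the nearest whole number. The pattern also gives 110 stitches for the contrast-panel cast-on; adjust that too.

Cast on 170 stitches; work 505 rows; contrast-panel cast-on 91 stitches.

Stitches: 206 × 14/17 = 169.65 → 170.
Rows: 486 × 27/26 = 504.69 → 505.
contrast-panel cast-on: 110 × 14/17 = 90.59 → 91.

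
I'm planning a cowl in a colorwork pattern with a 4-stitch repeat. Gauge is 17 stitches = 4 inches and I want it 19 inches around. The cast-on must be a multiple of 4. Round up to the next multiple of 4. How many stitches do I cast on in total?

84 stitches.

17 / 4 = 4.25 sts per inch.
19 × 4.25 = 80.75 sts.
Next multiple of 4: 84.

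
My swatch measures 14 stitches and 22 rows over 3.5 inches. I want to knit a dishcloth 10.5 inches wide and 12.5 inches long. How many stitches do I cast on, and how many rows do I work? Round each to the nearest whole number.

Stitch gauge = 14/3.5 = 4 sts/in; 10.5 × 4 = 42.00 → 42 sts.
Row gauge = 22/3.5 = 6.286 rows/in; 12.5 × 6.286 = 78.57 → 79 rows.

Cast on 42 stitches and work 79 rows.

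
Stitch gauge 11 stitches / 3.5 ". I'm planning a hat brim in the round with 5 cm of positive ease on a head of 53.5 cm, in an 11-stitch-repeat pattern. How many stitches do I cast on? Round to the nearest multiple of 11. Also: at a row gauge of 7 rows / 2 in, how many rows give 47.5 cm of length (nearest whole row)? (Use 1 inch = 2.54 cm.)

Finished = 53.5 + 5 = 58.5 cm.
58.5 cm × 1/2.54 = 23.03 inches.
11/3.5 = 3.143 sts per in; 23.03 × 3.143 = 72.38 sts.
Nearest multiple of 11 → 77.
47.5 cm = 18.70 inches; × 3.5 = 65.45 → 65 rows.

Cast on 77 stitches; work 65 rows.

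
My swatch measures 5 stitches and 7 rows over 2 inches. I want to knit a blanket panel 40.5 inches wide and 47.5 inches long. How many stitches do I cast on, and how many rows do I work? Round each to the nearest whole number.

Cast on 101 stitches and work 166 rows.

Stitch gauge = 5/2 = 2.5 sts/in; 40.5 × 2.5 = 101.25 → 101 sts.
Row gauge = 7/2 = 3.5 rows/in; 47.5 × 3.5 = 166.25 → 166 rows.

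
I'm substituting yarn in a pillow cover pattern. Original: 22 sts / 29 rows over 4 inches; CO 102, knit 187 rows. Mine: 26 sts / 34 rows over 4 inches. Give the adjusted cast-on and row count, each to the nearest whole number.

Cast on 121 stitches; work 219 rows.

Stitches: 102 × 26/22 = 120.55 → 121.
Rows: 187 × 34/29 = 219.24 → 219.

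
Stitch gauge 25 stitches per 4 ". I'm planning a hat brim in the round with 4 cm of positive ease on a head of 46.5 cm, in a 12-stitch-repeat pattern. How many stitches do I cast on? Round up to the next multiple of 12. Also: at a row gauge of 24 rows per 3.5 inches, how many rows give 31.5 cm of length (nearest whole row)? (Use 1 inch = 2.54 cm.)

Cast on 132 stitches; work 85 rows.

Finished = 46.5 + 4 = 50.5 cm.
50.5 cm × 1/2.54 = 19.88 inches.
25/4 = 6.25 sts per in; 19.88 × 6.25 = 124.26 sts.
Next multiple of 12 → 132.
31.5 cm = 12.40 inches; × 6.857 = 85.04 → 85 rows.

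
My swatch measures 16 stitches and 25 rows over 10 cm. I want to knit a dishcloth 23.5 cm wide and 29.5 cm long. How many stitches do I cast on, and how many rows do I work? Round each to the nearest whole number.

Stitch gauge = 16/10 = 1.6 sts/cm; 23.5 × 1.6 = 37.60 → 38 sts.
Row gauge = 25/10 = 2.5 rows/cm; 29.5 × 2.5 = 73.75 → 74 rows.

Cast on 38 stitches and work 74 rows.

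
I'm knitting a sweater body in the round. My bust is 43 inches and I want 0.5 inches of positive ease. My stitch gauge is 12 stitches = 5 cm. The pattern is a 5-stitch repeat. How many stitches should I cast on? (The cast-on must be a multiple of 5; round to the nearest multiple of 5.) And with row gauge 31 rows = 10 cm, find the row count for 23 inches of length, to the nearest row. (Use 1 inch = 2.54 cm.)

Finished = 43 + 0.5 = 43.5 inches.
43.5 inches × 2.54 = 110.49 cm.
12/5 = 2.4 sts per cm; 110.49 × 2.4 = 265.18 sts.
Nearest multiple of 5 → 265.
23 inches = 58.42 cm; × 3.1 = 181.10 → 181 rows.

Cast on 265 stitches; work 181 rows.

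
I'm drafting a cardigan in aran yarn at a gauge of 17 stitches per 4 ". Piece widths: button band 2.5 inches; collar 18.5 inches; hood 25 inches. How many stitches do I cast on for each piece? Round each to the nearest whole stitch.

button band 11; collar 79; hood 106.

Rate = 17/4 = 4.25 sts per in.
button band: 2.5 × 4.25 = 10.62 → 11.
collar: 18.5 × 4.25 = 78.62 → 79.
hood: 25 × 4.25 = 106.25 → 106.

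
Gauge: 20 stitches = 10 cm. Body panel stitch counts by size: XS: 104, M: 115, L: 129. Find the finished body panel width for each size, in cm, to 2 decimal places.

20/10 = 2 sts per cm.
XS: 104 / 2 = 52.000 → 52.00 cm.
M: 115 / 2 = 57.500 → 57.50 cm.
L: 129 / 2 = 64.500 → 64.50 cm.

XS 52.00 cm; M 57.50 cm; L 64.50 cm.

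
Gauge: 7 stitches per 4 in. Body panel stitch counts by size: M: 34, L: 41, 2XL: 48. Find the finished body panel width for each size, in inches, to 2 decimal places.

M 19.43 inches; L 23.43 inches; 2XL 27.43 inches.

7/4 = 1.75 sts per in.
M: 34 / 1.75 = 19.429 → 19.43 in.
L: 41 / 1.75 = 23.429 → 23.43 in.
2XL: 48 / 1.75 = 27.429 → 27.43 in.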